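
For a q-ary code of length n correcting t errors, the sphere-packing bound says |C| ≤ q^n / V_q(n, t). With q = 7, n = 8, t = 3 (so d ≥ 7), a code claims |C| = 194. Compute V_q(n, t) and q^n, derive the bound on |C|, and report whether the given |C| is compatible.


V_q(n, t) = 13153, q^n = 5764801, Hamming bound = 438, |C| = 194 ≤ bound (satisfied).

Step 1: Compute V_q(n, t) = Σ_{j=0}^3 C(n, j) (q−1)^j.
  j = 0: C(8,0)·(6)^0 = 1·1 = 1.
  j = 1: C(8,1)·(6)^1 = 8·6 = 48.
  j = 2: C(8,2)·(6)^2 = 28·36 = 1008.
  j = 3: C(8,3)·(6)^3 = 56·216 = 12096.
  V_q(n, t) = 1 + 48 + 1008 + 12096 = 13153.
Step 2: q^n = 7^8 = 5764801.
Step 3: Hamming bound ⌊q^n / V_q(n,t)⌋ = ⌊5764801/13153⌋ = 438.
Step 4: Compare |C| = 194 to 438: satisfied.
The claimed |C| lies below the Hamming bound.


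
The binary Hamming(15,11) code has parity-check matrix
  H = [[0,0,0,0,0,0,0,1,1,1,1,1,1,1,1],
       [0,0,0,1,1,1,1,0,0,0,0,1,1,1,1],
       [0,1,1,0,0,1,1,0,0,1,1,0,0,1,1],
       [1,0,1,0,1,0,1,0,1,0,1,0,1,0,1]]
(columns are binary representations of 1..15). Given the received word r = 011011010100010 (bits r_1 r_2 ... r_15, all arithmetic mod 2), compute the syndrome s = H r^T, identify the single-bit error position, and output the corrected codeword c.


s = (1, 1, 1, 0)^T, error position = 14, corrected codeword c = 011011010100000

Compute s = H r^T mod 2 one row at a time:
  s_1 = 1 + 0 + 1 + 0 + 0 + 0 + 1 + 0 = 3 ≡ 1 (mod 2).
  s_2 = 0 + 1 + 1 + 0 + 0 + 0 + 1 + 0 = 3 ≡ 1 (mod 2).
  s_3 = 1 + 1 + 1 + 0 + 1 + 0 + 1 + 0 = 5 ≡ 1 (mod 2).
  s_4 = 0 + 1 + 1 + 0 + 0 + 0 + 0 + 0 = 2 ≡ 0 (mod 2).
s = (1, 1, 1, 0)^T — this equals column 14 of H (binary 1110), so error is at position 14.
Correct: flip bit 14 of r = 011011010100010 to get c = 011011010100000.


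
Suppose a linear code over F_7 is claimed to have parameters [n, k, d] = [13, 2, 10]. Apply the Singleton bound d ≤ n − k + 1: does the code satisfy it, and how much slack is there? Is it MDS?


Singleton RHS = n − k + 1 = 12, slack = 2, bound satisfied, not MDS.

Singleton bound: d ≤ n − k + 1.
Here n = 13, k = 2, so n − k + 1 = 12.
Given d = 10, check d ≤ 12: YES.
Slack = (n − k + 1) − d = 2.
The code is NOT MDS (slack = 2 > 0).
Description: the claimed parameters are [13, 2, 10]_7; such a code would be non-MDS.


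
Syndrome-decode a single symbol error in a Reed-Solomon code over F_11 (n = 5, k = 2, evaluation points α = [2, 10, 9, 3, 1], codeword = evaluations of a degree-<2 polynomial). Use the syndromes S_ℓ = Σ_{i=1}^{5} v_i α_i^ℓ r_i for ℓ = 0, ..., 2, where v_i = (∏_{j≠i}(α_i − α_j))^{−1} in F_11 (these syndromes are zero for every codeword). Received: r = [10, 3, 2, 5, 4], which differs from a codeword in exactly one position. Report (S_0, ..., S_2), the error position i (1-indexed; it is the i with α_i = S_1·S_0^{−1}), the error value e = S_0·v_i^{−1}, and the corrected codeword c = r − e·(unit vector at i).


S = (1, 9, 4), error at position 3, error magnitude e = 5, c = [10, 3, 8, 5, 4].

Step 1: column multipliers v_i = (∏_{j≠i}(α_i − α_j))^{−1} mod 11.
  i = 1 (α = 2): (2−10)(2−9)(2−3)(2−1) = (−8)·(−7)·(−1)·1 = −56 ≡ 10, so v_1 = 10^{−1} = 10 (mod 11).
  i = 2 (α = 10): (10−2)(10−9)(10−3)(10−1) = 8·1·7·9 = 504 ≡ 9, so v_2 = 9^{−1} = 5 (mod 11).
  i = 3 (α = 9): (9−2)(9−10)(9−3)(9−1) = 7·(−1)·6·8 = −336 ≡ 5, so v_3 = 5^{−1} = 9 (mod 11).
  i = 4 (α = 3): (3−2)(3−10)(3−9)(3−1) = 1·(−7)·(−6)·2 = 84 ≡ 7, so v_4 = 7^{−1} = 8 (mod 11).
  i = 5 (α = 1): (1−2)(1−10)(1−9)(1−3) = (−1)·(−9)·(−8)·(−2) = 144 ≡ 1, so v_5 = 1^{−1} = 1 (mod 11).
  v = [10, 5, 9, 8, 1].
Step 2: syndromes of r = [10, 3, 2, 5, 4] (all sums mod 11).
  S_0 = Σ v_i r_i = 10·10 + 5·3 + 9·2 + 8·5 + 1·4 = 177 ≡ 1.
  S_1 = Σ v_i α_i r_i = 10·2·10 + 5·10·3 + 9·9·2 + 8·3·5 + 1·1·4 = 636 ≡ 9.
  α_i^2 mod 11 = [4, 1, 4, 9, 1].
  S_2 = Σ v_i α_i^2 r_i = 10·4·10 + 5·1·3 + 9·4·2 + 8·9·5 + 1·1·4 = 851 ≡ 4.
  S = (1, 9, 4) ≠ 0, so r is not a codeword (an error is present).
Step 3: locate the error. For a single error e at position i, S_ℓ = v_i·e·α_i^ℓ, so α_err = S_1/S_0.
  S_0^{−1} = 1^{−1} = 1 (mod 11), so α_err = 9·1 = 9 ≡ 9 = α_3. Error position i = 3.
  Consistency check: S_2/S_1 = 4·5 = 20 ≡ 9 = α_err ✓ (single-error assumption holds).
Step 4: error magnitude e = S_0/v_3 = S_0·∏_{j≠3}(α_3 − α_j) = 1·5 = 5 ≡ 5 (mod 11).
Step 5: correct position 3: c_3 = r_3 − e = 2 − 5 ≡ 8 (mod 11). Hence c = [10, 3, 8, 5, 4].
  Check: interpolating c through the α_i gives m(x) = 9 + 6·x (degree < 2) with m(α_i) = c_i for every i, so c is indeed a codeword.


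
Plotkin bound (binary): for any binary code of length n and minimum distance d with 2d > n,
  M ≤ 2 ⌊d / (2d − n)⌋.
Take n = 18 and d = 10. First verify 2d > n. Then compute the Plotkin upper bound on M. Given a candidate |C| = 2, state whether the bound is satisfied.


Plotkin bound M ≤ 10; given |C| = 2 ≤ bound (satisfied).

Check applicability: 2d = 20, n = 18.
2d − n = 2 > 0, so Plotkin applies.
Compute d/(2d−n) = 10/2 ≈ 5.0000.
⌊d/(2d−n)⌋ = 5.
Plotkin bound: M ≤ 2·5 = 10.
Given |C| = 2, check: satisfied.
This |C| is below the Plotkin bound.


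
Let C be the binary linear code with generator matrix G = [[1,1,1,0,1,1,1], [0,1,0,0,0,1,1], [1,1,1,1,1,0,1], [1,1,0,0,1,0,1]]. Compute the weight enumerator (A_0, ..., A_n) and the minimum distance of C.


Weight distribution: A_0 = 1, A_2 = 3, A_3 = 6, A_4 = 1, A_5 = 2, A_6 = 3. Minimum distance d = 2.

Enumerate all 2^4 = 16 messages m ∈ F_2^4.
For each, compute codeword c = mG in F_2^7, then tally its weight.
  m = 0000 → c = 0000000, weight = 0.
  m = 1000 → c = 1110111, weight = 6.
  m = 0100 → c = 0100011, weight = 3.
  m = 1100 → c = 1010100, weight = 3.
  m = 0010 → c = 1111101, weight = 6.
  m = 1010 → c = 0001010, weight = 2.
  m = 0110 → c = 1011110, weight = 5.
  m = 1110 → c = 0101001, weight = 3.
  m = 0001 → c = 1100101, weight = 4.
  m = 1001 → c = 0010010, weight = 2.
  m = 0101 → c = 1000110, weight = 3.
  m = 1101 → c = 0110001, weight = 3.
  m = 0011 → c = 0011000, weight = 2.
  m = 1011 → c = 1101111, weight = 6.
  m = 0111 → c = 0111011, weight = 5.
  m = 1111 → c = 1001100, weight = 3.
Tally weights:
  weight 0: 1 codewords.
  weight 2: 3 codewords.
  weight 3: 6 codewords.
  weight 4: 1 codewords.
  weight 5: 2 codewords.
  weight 6: 3 codewords.
Minimum distance d = smallest w > 0 with A_w > 0 = 2.
Sanity: Σ A_w = 16 = 2^4 = 16 ✓.


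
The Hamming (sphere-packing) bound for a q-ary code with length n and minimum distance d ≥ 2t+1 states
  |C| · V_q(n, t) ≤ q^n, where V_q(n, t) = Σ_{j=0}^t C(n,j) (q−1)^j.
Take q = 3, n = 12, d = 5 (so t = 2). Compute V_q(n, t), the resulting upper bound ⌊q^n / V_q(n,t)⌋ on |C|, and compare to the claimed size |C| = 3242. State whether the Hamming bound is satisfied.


V_q(n, t) = 289, q^n = 531441, Hamming bound = 1838, |C| = 3242 > bound (violated).

Step 1: Compute V_q(n, t) = Σ_{j=0}^2 C(n, j) (q−1)^j.
  j = 0: C(12,0)·(2)^0 = 1·1 = 1.
  j = 1: C(12,1)·(2)^1 = 12·2 = 24.
  j = 2: C(12,2)·(2)^2 = 66·4 = 264.
  V_q(n, t) = 1 + 24 + 264 = 289.
Step 2: q^n = 3^12 = 531441.
Step 3: Hamming bound ⌊q^n / V_q(n,t)⌋ = ⌊531441/289⌋ = 1838.
Step 4: Compare |C| = 3242 to 1838: violated.
The claimed |C| lies above the Hamming bound, so no 3-ary code of length 12 with d ≥ 5 can have 3242 codewords.


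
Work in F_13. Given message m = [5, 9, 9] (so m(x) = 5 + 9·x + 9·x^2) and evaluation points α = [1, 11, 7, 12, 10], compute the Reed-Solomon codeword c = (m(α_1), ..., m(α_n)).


c = [10, 10, 2, 5, 7]

Message polynomial: m(x) = 5 + 9·x + 9·x^2 (mod 13).
For each evaluation point α_i, compute m(α_i) mod 13:
  α_1 = 1: Horner steps 9 → 5 → 10, so m(1) = 10.
  α_2 = 11: Horner steps 9 → 4 → 10, so m(11) = 10.
  α_3 = 7: Horner steps 9 → 7 → 2, so m(7) = 2.
  α_4 = 12: Horner steps 9 → 0 → 5, so m(12) = 5.
  α_5 = 10: Horner steps 9 → 8 → 7, so m(10) = 7.
Codeword c = [10, 10, 2, 5, 7] ∈ F_13^5.


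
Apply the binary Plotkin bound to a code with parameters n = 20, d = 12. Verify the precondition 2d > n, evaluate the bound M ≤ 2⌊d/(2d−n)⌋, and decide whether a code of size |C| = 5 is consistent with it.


Plotkin bound M ≤ 6; given |C| = 5 ≤ bound (satisfied).

Check applicability: 2d = 24, n = 20.
2d − n = 4 > 0, so Plotkin applies.
Compute d/(2d−n) = 12/4 ≈ 3.0000.
⌊d/(2d−n)⌋ = 3.
Plotkin bound: M ≤ 2·3 = 6.
Given |C| = 5, check: satisfied.
This |C| is below the Plotkin bound.


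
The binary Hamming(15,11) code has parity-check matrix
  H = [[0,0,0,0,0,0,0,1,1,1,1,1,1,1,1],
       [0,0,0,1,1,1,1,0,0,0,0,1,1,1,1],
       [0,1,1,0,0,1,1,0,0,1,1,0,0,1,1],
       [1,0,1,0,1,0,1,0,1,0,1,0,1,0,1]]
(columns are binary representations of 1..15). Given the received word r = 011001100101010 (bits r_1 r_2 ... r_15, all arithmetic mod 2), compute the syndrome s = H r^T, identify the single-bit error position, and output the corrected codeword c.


s = (1, 0, 0, 0)^T, error position = 8, corrected codeword c = 011001110101010

Compute s = H r^T mod 2 one row at a time:
  s_1 = 0 + 0 + 1 + 0 + 1 + 0 + 1 + 0 = 3 ≡ 1 (mod 2).
  s_2 = 0 + 0 + 1 + 1 + 1 + 0 + 1 + 0 = 4 ≡ 0 (mod 2).
  s_3 = 1 + 1 + 1 + 1 + 1 + 0 + 1 + 0 = 6 ≡ 0 (mod 2).
  s_4 = 0 + 1 + 0 + 1 + 0 + 0 + 0 + 0 = 2 ≡ 0 (mod 2).
s = (1, 0, 0, 0)^T — this equals column 8 of H (binary 1000), so error is at position 8.
Correct: flip bit 8 of r = 011001100101010 to get c = 011001110101010.


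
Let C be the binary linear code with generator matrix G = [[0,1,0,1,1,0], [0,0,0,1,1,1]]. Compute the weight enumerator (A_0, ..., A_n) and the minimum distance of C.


Weight distribution: A_0 = 1, A_2 = 1, A_3 = 2. Minimum distance d = 2.

Enumerate all 2^2 = 4 messages m ∈ F_2^2.
For each, compute codeword c = mG in F_2^6, then tally its weight.
  m = 00 → c = 000000, weight = 0.
  m = 10 → c = 010110, weight = 3.
  m = 01 → c = 000111, weight = 3.
  m = 11 → c = 010001, weight = 2.
Tally weights:
  weight 0: 1 codewords.
  weight 2: 1 codewords.
  weight 3: 2 codewords.
Minimum distance d = smallest w > 0 with A_w > 0 = 2.
Sanity: Σ A_w = 4 = 2^2 = 4 ✓.


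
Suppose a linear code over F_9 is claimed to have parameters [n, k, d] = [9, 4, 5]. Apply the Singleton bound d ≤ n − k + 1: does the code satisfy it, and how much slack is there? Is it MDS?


Singleton RHS = n − k + 1 = 6, slack = 1, bound satisfied, not MDS.

Singleton bound: d ≤ n − k + 1.
Here n = 9, k = 4, so n − k + 1 = 6.
Given d = 5, check d ≤ 6: YES.
Slack = (n − k + 1) − d = 1.
The code is NOT MDS (slack = 1 > 0).
Description: the claimed parameters are [9, 4, 5]_9; such a code would be non-MDS.


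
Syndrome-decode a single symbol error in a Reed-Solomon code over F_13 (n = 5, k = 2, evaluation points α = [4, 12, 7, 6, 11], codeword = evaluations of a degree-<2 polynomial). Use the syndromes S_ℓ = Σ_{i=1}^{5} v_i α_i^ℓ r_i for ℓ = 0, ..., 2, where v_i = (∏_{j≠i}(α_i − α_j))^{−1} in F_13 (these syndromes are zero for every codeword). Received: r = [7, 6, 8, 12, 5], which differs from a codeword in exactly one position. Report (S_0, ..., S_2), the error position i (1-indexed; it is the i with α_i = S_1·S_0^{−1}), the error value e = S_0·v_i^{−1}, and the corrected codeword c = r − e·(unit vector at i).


S = (3, 10, 3), error at position 2, error magnitude e = 5, c = [7, 1, 8, 12, 5].

Step 1: column multipliers v_i = (∏_{j≠i}(α_i − α_j))^{−1} mod 13.
  i = 1 (α = 4): (4−12)(4−7)(4−6)(4−11) = (−8)·(−3)·(−2)·(−7) = 336 ≡ 11, so v_1 = 11^{−1} = 6 (mod 13).
  i = 2 (α = 12): (12−4)(12−7)(12−6)(12−11) = 8·5·6·1 = 240 ≡ 6, so v_2 = 6^{−1} = 11 (mod 13).
  i = 3 (α = 7): (7−4)(7−12)(7−6)(7−11) = 3·(−5)·1·(−4) = 60 ≡ 8, so v_3 = 8^{−1} = 5 (mod 13).
  i = 4 (α = 6): (6−4)(6−12)(6−7)(6−11) = 2·(−6)·(−1)·(−5) = −60 ≡ 5, so v_4 = 5^{−1} = 8 (mod 13).
  i = 5 (α = 11): (11−4)(11−12)(11−7)(11−6) = 7·(−1)·4·5 = −140 ≡ 3, so v_5 = 3^{−1} = 9 (mod 13).
  v = [6, 11, 5, 8, 9].
Step 2: syndromes of r = [7, 6, 8, 12, 5] (all sums mod 13).
  S_0 = Σ v_i r_i = 6·7 + 11·6 + 5·8 + 8·12 + 9·5 = 289 ≡ 3.
  S_1 = Σ v_i α_i r_i = 6·4·7 + 11·12·6 + 5·7·8 + 8·6·12 + 9·11·5 = 2311 ≡ 10.
  α_i^2 mod 13 = [3, 1, 10, 10, 4].
  S_2 = Σ v_i α_i^2 r_i = 6·3·7 + 11·1·6 + 5·10·8 + 8·10·12 + 9·4·5 = 1732 ≡ 3.
  S = (3, 10, 3) ≠ 0, so r is not a codeword (an error is present).
Step 3: locate the error. For a single error e at position i, S_ℓ = v_i·e·α_i^ℓ, so α_err = S_1/S_0.
  S_0^{−1} = 3^{−1} = 9 (mod 13), so α_err = 10·9 = 90 ≡ 12 = α_2. Error position i = 2.
  Consistency check: S_2/S_1 = 3·4 = 12 ≡ 12 = α_err ✓ (single-error assumption holds).
Step 4: error magnitude e = S_0/v_2 = S_0·∏_{j≠2}(α_2 − α_j) = 3·6 = 18 ≡ 5 (mod 13).
Step 5: correct position 2: c_2 = r_2 − e = 6 − 5 ≡ 1 (mod 13). Hence c = [7, 1, 8, 12, 5].
  Check: interpolating c through the α_i gives m(x) = 10 + 9·x (degree < 2) with m(α_i) = c_i for every i, so c is indeed a codeword.


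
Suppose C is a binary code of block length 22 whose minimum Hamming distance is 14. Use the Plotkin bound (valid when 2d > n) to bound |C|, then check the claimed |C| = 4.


Plotkin bound M ≤ 4; given |C| = 4 ≤ bound (satisfied).

Check applicability: 2d = 28, n = 22.
2d − n = 6 > 0, so Plotkin applies.
Compute d/(2d−n) = 14/6 ≈ 2.3333.
⌊d/(2d−n)⌋ = 2.
Plotkin bound: M ≤ 2·2 = 4.
Given |C| = 4, check: satisfied.
This |C| is at the Plotkin bound.


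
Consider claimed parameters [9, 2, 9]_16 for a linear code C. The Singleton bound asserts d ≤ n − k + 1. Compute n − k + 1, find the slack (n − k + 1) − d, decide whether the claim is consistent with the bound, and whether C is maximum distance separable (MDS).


Singleton RHS = n − k + 1 = 8, slack = -1, bound violated (no such code; not MDS).

Singleton bound: d ≤ n − k + 1.
Here n = 9, k = 2, so n − k + 1 = 8.
Given d = 9, check d ≤ 8: NO.
Slack = (n − k + 1) − d = -1.
The slack is negative: d = 9 exceeds n − k + 1 = 8 by 1, so the Singleton bound is violated and no linear [9, 2, 9]_16 code can exist. In particular it is not MDS (MDS requires d = n − k + 1 exactly).
Description: the claimed parameters are [9, 2, 9]_16; such a code would be impossible (violates the Singleton bound).


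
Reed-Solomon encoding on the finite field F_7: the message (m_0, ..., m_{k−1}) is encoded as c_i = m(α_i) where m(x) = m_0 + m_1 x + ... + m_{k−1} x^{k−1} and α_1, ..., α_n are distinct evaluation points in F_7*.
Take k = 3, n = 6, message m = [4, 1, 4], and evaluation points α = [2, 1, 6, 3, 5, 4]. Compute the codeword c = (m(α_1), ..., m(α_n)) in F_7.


c = [1, 2, 0, 1, 4, 2]

Message polynomial: m(x) = 4 + 1·x + 4·x^2 (mod 7).
For each evaluation point α_i, compute m(α_i) mod 7:
  α_1 = 2: Horner steps 4 → 2 → 1, so m(2) = 1.
  α_2 = 1: Horner steps 4 → 5 → 2, so m(1) = 2.
  α_3 = 6: Horner steps 4 → 4 → 0, so m(6) = 0.
  α_4 = 3: Horner steps 4 → 6 → 1, so m(3) = 1.
  α_5 = 5: Horner steps 4 → 0 → 4, so m(5) = 4.
  α_6 = 4: Horner steps 4 → 3 → 2, so m(4) = 2.
Codeword c = [1, 2, 0, 1, 4, 2] ∈ F_7^6.


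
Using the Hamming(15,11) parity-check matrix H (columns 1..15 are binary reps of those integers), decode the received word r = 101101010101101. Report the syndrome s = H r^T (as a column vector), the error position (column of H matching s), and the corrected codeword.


s = (1, 1, 0, 0)^T, error position = 12, corrected codeword c = 101101010100101

Compute s = H r^T mod 2 one row at a time:
  s_1 = 1 + 0 + 1 + 0 + 1 + 1 + 0 + 1 = 5 ≡ 1 (mod 2).
  s_2 = 1 + 0 + 1 + 0 + 1 + 1 + 0 + 1 = 5 ≡ 1 (mod 2).
  s_3 = 0 + 1 + 1 + 0 + 1 + 0 + 0 + 1 = 4 ≡ 0 (mod 2).
  s_4 = 1 + 1 + 0 + 0 + 0 + 0 + 1 + 1 = 4 ≡ 0 (mod 2).
s = (1, 1, 0, 0)^T — this equals column 12 of H (binary 1100), so error is at position 12.
Correct: flip bit 12 of r = 101101010101101 to get c = 101101010100101.


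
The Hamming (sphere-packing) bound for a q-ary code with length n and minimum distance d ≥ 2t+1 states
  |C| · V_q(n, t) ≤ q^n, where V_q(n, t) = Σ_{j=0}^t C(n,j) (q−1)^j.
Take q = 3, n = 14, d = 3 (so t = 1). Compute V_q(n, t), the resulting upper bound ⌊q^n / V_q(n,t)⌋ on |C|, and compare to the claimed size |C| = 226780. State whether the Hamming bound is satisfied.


V_q(n, t) = 29, q^n = 4782969, Hamming bound = 164929, |C| = 226780 > bound (violated).

Step 1: Compute V_q(n, t) = Σ_{j=0}^1 C(n, j) (q−1)^j.
  j = 0: C(14,0)·(2)^0 = 1·1 = 1.
  j = 1: C(14,1)·(2)^1 = 14·2 = 28.
  V_q(n, t) = 1 + 28 = 29.
Step 2: q^n = 3^14 = 4782969.
Step 3: Hamming bound ⌊q^n / V_q(n,t)⌋ = ⌊4782969/29⌋ = 164929.
Step 4: Compare |C| = 226780 to 164929: violated.
The claimed |C| lies above the Hamming bound, so no 3-ary code of length 14 with d ≥ 3 can have 226780 codewords.


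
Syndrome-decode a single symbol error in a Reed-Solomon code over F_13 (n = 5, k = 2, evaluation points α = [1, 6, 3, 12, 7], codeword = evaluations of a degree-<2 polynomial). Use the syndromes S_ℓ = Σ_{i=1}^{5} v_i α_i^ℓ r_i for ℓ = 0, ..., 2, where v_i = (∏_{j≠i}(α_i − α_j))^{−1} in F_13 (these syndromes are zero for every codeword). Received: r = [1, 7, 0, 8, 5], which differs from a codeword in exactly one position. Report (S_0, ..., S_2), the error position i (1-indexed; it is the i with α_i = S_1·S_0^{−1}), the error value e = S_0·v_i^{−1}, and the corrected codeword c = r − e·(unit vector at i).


S = (1, 1, 1), error at position 1, error magnitude e = 10, c = [4, 7, 0, 8, 5].

Step 1: column multipliers v_i = (∏_{j≠i}(α_i − α_j))^{−1} mod 13.
  i = 1 (α = 1): (1−6)(1−3)(1−12)(1−7) = (−5)·(−2)·(−11)·(−6) = 660 ≡ 10, so v_1 = 10^{−1} = 4 (mod 13).
  i = 2 (α = 6): (6−1)(6−3)(6−12)(6−7) = 5·3·(−6)·(−1) = 90 ≡ 12, so v_2 = 12^{−1} = 12 (mod 13).
  i = 3 (α = 3): (3−1)(3−6)(3−12)(3−7) = 2·(−3)·(−9)·(−4) = −216 ≡ 5, so v_3 = 5^{−1} = 8 (mod 13).
  i = 4 (α = 12): (12−1)(12−6)(12−3)(12−7) = 11·6·9·5 = 2970 ≡ 6, so v_4 = 6^{−1} = 11 (mod 13).
  i = 5 (α = 7): (7−1)(7−6)(7−3)(7−12) = 6·1·4·(−5) = −120 ≡ 10, so v_5 = 10^{−1} = 4 (mod 13).
  v = [4, 12, 8, 11, 4].
Step 2: syndromes of r = [1, 7, 0, 8, 5] (all sums mod 13).
  S_0 = Σ v_i r_i = 4·1 + 12·7 + 8·0 + 11·8 + 4·5 = 196 ≡ 1.
  S_1 = Σ v_i α_i r_i = 4·1·1 + 12·6·7 + 8·3·0 + 11·12·8 + 4·7·5 = 1704 ≡ 1.
  α_i^2 mod 13 = [1, 10, 9, 1, 10].
  S_2 = Σ v_i α_i^2 r_i = 4·1·1 + 12·10·7 + 8·9·0 + 11·1·8 + 4·10·5 = 1132 ≡ 1.
  S = (1, 1, 1) ≠ 0, so r is not a codeword (an error is present).
Step 3: locate the error. For a single error e at position i, S_ℓ = v_i·e·α_i^ℓ, so α_err = S_1/S_0.
  S_0^{−1} = 1^{−1} = 1 (mod 13), so α_err = 1·1 = 1 ≡ 1 = α_1. Error position i = 1.
  Consistency check: S_2/S_1 = 1·1 = 1 ≡ 1 = α_err ✓ (single-error assumption holds).
Step 4: error magnitude e = S_0/v_1 = S_0·∏_{j≠1}(α_1 − α_j) = 1·10 = 10 ≡ 10 (mod 13).
Step 5: correct position 1: c_1 = r_1 − e = 1 − 10 ≡ 4 (mod 13). Hence c = [4, 7, 0, 8, 5].
  Check: interpolating c through the α_i gives m(x) = 6 + 11·x (degree < 2) with m(α_i) = c_i for every i, so c is indeed a codeword.


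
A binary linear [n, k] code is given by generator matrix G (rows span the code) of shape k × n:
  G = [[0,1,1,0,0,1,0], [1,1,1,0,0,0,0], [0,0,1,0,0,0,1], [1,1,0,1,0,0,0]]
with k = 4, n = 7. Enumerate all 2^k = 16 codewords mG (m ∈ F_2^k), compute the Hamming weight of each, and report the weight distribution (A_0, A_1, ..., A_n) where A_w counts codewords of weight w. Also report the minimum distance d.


Weight distribution: A_0 = 1, A_2 = 4, A_3 = 6, A_4 = 3, A_5 = 2. Minimum distance d = 2.

Enumerate all 2^4 = 16 messages m ∈ F_2^4.
For each, compute codeword c = mG in F_2^7, then tally its weight.
  m = 0000 → c = 0000000, weight = 0.
  m = 1000 → c = 0110010, weight = 3.
  m = 0100 → c = 1110000, weight = 3.
  m = 1100 → c = 1000010, weight = 2.
  m = 0010 → c = 0010001, weight = 2.
  m = 1010 → c = 0100011, weight = 3.
  m = 0110 → c = 1100001, weight = 3.
  m = 1110 → c = 1010011, weight = 4.
  m = 0001 → c = 1101000, weight = 3.
  m = 1001 → c = 1011010, weight = 4.
  m = 0101 → c = 0011000, weight = 2.
  m = 1101 → c = 0101010, weight = 3.
  m = 0011 → c = 1111001, weight = 5.
  m = 1011 → c = 1001011, weight = 4.
  m = 0111 → c = 0001001, weight = 2.
  m = 1111 → c = 0111011, weight = 5.
Tally weights:
  weight 0: 1 codewords.
  weight 2: 4 codewords.
  weight 3: 6 codewords.
  weight 4: 3 codewords.
  weight 5: 2 codewords.
Minimum distance d = smallest w > 0 with A_w > 0 = 2.
Sanity: Σ A_w = 16 = 2^4 = 16 ✓.


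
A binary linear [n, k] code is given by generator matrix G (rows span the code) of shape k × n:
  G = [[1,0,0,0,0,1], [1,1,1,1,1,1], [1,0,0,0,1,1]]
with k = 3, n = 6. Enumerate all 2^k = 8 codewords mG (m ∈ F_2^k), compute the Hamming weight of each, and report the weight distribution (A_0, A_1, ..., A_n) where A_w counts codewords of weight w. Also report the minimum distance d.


Weight distribution: A_0 = 1, A_1 = 1, A_2 = 1, A_3 = 2, A_4 = 1, A_5 = 1, A_6 = 1. Minimum distance d = 1.

Enumerate all 2^3 = 8 messages m ∈ F_2^3.
For each, compute codeword c = mG in F_2^6, then tally its weight.
  m = 000 → c = 000000, weight = 0.
  m = 100 → c = 100001, weight = 2.
  m = 010 → c = 111111, weight = 6.
  m = 110 → c = 011110, weight = 4.
  m = 001 → c = 100011, weight = 3.
  m = 101 → c = 000010, weight = 1.
  m = 011 → c = 011100, weight = 3.
  m = 111 → c = 111101, weight = 5.
Tally weights:
  weight 0: 1 codewords.
  weight 1: 1 codewords.
  weight 2: 1 codewords.
  weight 3: 2 codewords.
  weight 4: 1 codewords.
  weight 5: 1 codewords.
  weight 6: 1 codewords.
Minimum distance d = smallest w > 0 with A_w > 0 = 1.
Sanity: Σ A_w = 8 = 2^3 = 8 ✓.


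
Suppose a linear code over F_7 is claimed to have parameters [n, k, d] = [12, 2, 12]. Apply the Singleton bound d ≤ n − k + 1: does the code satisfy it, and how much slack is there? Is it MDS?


Singleton RHS = n − k + 1 = 11, slack = -1, bound violated (no such code; not MDS).

Singleton bound: d ≤ n − k + 1.
Here n = 12, k = 2, so n − k + 1 = 11.
Given d = 12, check d ≤ 11: NO.
Slack = (n − k + 1) − d = -1.
The slack is negative: d = 12 exceeds n − k + 1 = 11 by 1, so the Singleton bound is violated and no linear [12, 2, 12]_7 code can exist. In particular it is not MDS (MDS requires d = n − k + 1 exactly).
Description: the claimed parameters are [12, 2, 12]_7; such a code would be impossible (violates the Singleton bound).


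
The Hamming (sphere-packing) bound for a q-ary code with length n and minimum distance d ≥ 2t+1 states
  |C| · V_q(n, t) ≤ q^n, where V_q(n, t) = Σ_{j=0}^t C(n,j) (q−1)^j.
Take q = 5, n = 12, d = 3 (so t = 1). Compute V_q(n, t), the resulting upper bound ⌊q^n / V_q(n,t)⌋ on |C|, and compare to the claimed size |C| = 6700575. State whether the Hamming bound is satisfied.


V_q(n, t) = 49, q^n = 244140625, Hamming bound = 4982461, |C| = 6700575 > bound (violated).

Step 1: Compute V_q(n, t) = Σ_{j=0}^1 C(n, j) (q−1)^j.
  j = 0: C(12,0)·(4)^0 = 1·1 = 1.
  j = 1: C(12,1)·(4)^1 = 12·4 = 48.
  V_q(n, t) = 1 + 48 = 49.
Step 2: q^n = 5^12 = 244140625.
Step 3: Hamming bound ⌊q^n / V_q(n,t)⌋ = ⌊244140625/49⌋ = 4982461.
Step 4: Compare |C| = 6700575 to 4982461: violated.
The claimed |C| lies above the Hamming bound, so no 5-ary code of length 12 with d ≥ 3 can have 6700575 codewords.


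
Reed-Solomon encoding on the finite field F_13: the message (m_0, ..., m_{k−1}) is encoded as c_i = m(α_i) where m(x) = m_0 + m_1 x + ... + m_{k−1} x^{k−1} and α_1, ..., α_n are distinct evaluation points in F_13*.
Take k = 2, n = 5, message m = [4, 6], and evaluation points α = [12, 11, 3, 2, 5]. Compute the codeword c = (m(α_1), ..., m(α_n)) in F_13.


c = [11, 5, 9, 3, 8]

Message polynomial: m(x) = 4 + 6·x (mod 13).
For each evaluation point α_i, compute m(α_i) mod 13:
  α_1 = 12: Horner steps 6 → 11, so m(12) = 11.
  α_2 = 11: Horner steps 6 → 5, so m(11) = 5.
  α_3 = 3: Horner steps 6 → 9, so m(3) = 9.
  α_4 = 2: Horner steps 6 → 3, so m(2) = 3.
  α_5 = 5: Horner steps 6 → 8, so m(5) = 8.
Codeword c = [11, 5, 9, 3, 8] ∈ F_13^5.


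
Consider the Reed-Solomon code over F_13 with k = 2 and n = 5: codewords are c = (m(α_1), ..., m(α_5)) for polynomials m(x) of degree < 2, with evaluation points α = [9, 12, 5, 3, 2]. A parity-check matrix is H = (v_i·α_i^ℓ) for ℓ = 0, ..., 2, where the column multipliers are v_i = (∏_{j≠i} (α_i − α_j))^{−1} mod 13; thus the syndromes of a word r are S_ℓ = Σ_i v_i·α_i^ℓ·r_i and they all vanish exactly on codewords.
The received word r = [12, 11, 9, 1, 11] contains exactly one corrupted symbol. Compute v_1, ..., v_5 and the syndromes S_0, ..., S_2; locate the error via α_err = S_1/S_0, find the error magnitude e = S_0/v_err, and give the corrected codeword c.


S = (7, 1, 2), error at position 5, error magnitude e = 1, c = [12, 11, 9, 1, 10].

Step 1: column multipliers v_i = (∏_{j≠i}(α_i − α_j))^{−1} mod 13.
  i = 1 (α = 9): (9−12)(9−5)(9−3)(9−2) = (−3)·4·6·7 = −504 ≡ 3, so v_1 = 3^{−1} = 9 (mod 13).
  i = 2 (α = 12): (12−9)(12−5)(12−3)(12−2) = 3·7·9·10 = 1890 ≡ 5, so v_2 = 5^{−1} = 8 (mod 13).
  i = 3 (α = 5): (5−9)(5−12)(5−3)(5−2) = (−4)·(−7)·2·3 = 168 ≡ 12, so v_3 = 12^{−1} = 12 (mod 13).
  i = 4 (α = 3): (3−9)(3−12)(3−5)(3−2) = (−6)·(−9)·(−2)·1 = −108 ≡ 9, so v_4 = 9^{−1} = 3 (mod 13).
  i = 5 (α = 2): (2−9)(2−12)(2−5)(2−3) = (−7)·(−10)·(−3)·(−1) = 210 ≡ 2, so v_5 = 2^{−1} = 7 (mod 13).
  v = [9, 8, 12, 3, 7].
Step 2: syndromes of r = [12, 11, 9, 1, 11] (all sums mod 13).
  S_0 = Σ v_i r_i = 9·12 + 8·11 + 12·9 + 3·1 + 7·11 = 384 ≡ 7.
  S_1 = Σ v_i α_i r_i = 9·9·12 + 8·12·11 + 12·5·9 + 3·3·1 + 7·2·11 = 2731 ≡ 1.
  α_i^2 mod 13 = [3, 1, 12, 9, 4].
  S_2 = Σ v_i α_i^2 r_i = 9·3·12 + 8·1·11 + 12·12·9 + 3·9·1 + 7·4·11 = 2043 ≡ 2.
  S = (7, 1, 2) ≠ 0, so r is not a codeword (an error is present).
Step 3: locate the error. For a single error e at position i, S_ℓ = v_i·e·α_i^ℓ, so α_err = S_1/S_0.
  S_0^{−1} = 7^{−1} = 2 (mod 13), so α_err = 1·2 = 2 ≡ 2 = α_5. Error position i = 5.
  Consistency check: S_2/S_1 = 2·1 = 2 ≡ 2 = α_err ✓ (single-error assumption holds).
Step 4: error magnitude e = S_0/v_5 = S_0·∏_{j≠5}(α_5 − α_j) = 7·2 = 14 ≡ 1 (mod 13).
Step 5: correct position 5: c_5 = r_5 − e = 11 − 1 ≡ 10 (mod 13). Hence c = [12, 11, 9, 1, 10].
  Check: interpolating c through the α_i gives m(x) = 2 + 4·x (degree < 2) with m(α_i) = c_i for every i, so c is indeed a codeword.


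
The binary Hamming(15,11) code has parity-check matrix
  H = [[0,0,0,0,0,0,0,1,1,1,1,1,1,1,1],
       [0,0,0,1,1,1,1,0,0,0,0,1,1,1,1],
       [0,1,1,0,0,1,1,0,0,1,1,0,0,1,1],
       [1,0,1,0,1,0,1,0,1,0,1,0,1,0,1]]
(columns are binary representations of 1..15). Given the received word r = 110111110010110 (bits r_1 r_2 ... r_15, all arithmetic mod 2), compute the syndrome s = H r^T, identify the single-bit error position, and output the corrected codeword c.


s = (0, 0, 1, 1)^T, error position = 3, corrected codeword c = 111111110010110

Compute s = H r^T mod 2 one row at a time:
  s_1 = 1 + 0 + 0 + 1 + 0 + 1 + 1 + 0 = 4 ≡ 0 (mod 2).
  s_2 = 1 + 1 + 1 + 1 + 0 + 1 + 1 + 0 = 6 ≡ 0 (mod 2).
  s_3 = 1 + 0 + 1 + 1 + 0 + 1 + 1 + 0 = 5 ≡ 1 (mod 2).
  s_4 = 1 + 0 + 1 + 1 + 0 + 1 + 1 + 0 = 5 ≡ 1 (mod 2).
s = (0, 0, 1, 1)^T — this equals column 3 of H (binary 0011), so error is at position 3.
Correct: flip bit 3 of r = 110111110010110 to get c = 111111110010110.


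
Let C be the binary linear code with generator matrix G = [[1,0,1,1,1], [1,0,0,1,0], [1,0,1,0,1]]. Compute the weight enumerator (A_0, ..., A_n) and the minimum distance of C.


Weight distribution: A_0 = 1, A_1 = 2, A_2 = 2, A_3 = 2, A_4 = 1. Minimum distance d = 1.

Enumerate all 2^3 = 8 messages m ∈ F_2^3.
For each, compute codeword c = mG in F_2^5, then tally its weight.
  m = 000 → c = 00000, weight = 0.
  m = 100 → c = 10111, weight = 4.
  m = 010 → c = 10010, weight = 2.
  m = 110 → c = 00101, weight = 2.
  m = 001 → c = 10101, weight = 3.
  m = 101 → c = 00010, weight = 1.
  m = 011 → c = 00111, weight = 3.
  m = 111 → c = 10000, weight = 1.
Tally weights:
  weight 0: 1 codewords.
  weight 1: 2 codewords.
  weight 2: 2 codewords.
  weight 3: 2 codewords.
  weight 4: 1 codewords.
Minimum distance d = smallest w > 0 with A_w > 0 = 1.
Sanity: Σ A_w = 8 = 2^3 = 8 ✓.


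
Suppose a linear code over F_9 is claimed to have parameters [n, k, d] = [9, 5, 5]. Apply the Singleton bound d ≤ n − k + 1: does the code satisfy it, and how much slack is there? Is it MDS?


Singleton RHS = n − k + 1 = 5, slack = 0, bound satisfied, MDS.

Singleton bound: d ≤ n − k + 1.
Here n = 9, k = 5, so n − k + 1 = 5.
Given d = 5, check d ≤ 5: YES.
Slack = (n − k + 1) − d = 0.
The code is MDS (slack = 0).
Description: the claimed parameters are [9, 5, 5]_9; such a code would be MDS (meets Singleton bound).


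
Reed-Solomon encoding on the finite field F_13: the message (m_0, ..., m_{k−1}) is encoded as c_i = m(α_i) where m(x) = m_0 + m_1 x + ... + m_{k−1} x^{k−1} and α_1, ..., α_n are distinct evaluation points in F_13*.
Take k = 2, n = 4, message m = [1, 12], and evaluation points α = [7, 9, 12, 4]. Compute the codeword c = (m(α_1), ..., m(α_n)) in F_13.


c = [7, 5, 2, 10]

Message polynomial: m(x) = 1 + 12·x (mod 13).
For each evaluation point α_i, compute m(α_i) mod 13:
  α_1 = 7: Horner steps 12 → 7, so m(7) = 7.
  α_2 = 9: Horner steps 12 → 5, so m(9) = 5.
  α_3 = 12: Horner steps 12 → 2, so m(12) = 2.
  α_4 = 4: Horner steps 12 → 10, so m(4) = 10.
Codeword c = [7, 5, 2, 10] ∈ F_13^4.


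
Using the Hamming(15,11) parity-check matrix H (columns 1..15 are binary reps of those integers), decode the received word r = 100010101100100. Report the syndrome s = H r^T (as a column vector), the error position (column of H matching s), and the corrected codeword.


s = (1, 1, 0, 1)^T, error position = 13, corrected codeword c = 100010101100000

Compute s = H r^T mod 2 one row at a time:
  s_1 = 0 + 1 + 1 + 0 + 0 + 1 + 0 + 0 = 3 ≡ 1 (mod 2).
  s_2 = 0 + 1 + 0 + 1 + 0 + 1 + 0 + 0 = 3 ≡ 1 (mod 2).
  s_3 = 0 + 0 + 0 + 1 + 1 + 0 + 0 + 0 = 2 ≡ 0 (mod 2).
  s_4 = 1 + 0 + 1 + 1 + 1 + 0 + 1 + 0 = 5 ≡ 1 (mod 2).
s = (1, 1, 0, 1)^T — this equals column 13 of H (binary 1101), so error is at position 13.
Correct: flip bit 13 of r = 100010101100100 to get c = 100010101100000.


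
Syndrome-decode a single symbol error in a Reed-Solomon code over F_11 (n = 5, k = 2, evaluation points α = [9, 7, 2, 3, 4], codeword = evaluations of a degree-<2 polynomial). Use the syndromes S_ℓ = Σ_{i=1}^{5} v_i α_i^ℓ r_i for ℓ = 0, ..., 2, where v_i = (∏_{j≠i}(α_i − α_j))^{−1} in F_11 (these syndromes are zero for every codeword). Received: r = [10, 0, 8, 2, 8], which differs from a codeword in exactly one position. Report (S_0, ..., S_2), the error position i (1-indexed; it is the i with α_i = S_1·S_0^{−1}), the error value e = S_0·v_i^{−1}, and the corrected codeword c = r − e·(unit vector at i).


S = (7, 6, 2), error at position 5, error magnitude e = 1, c = [10, 0, 8, 2, 7].

Step 1: column multipliers v_i = (∏_{j≠i}(α_i − α_j))^{−1} mod 11.
  i = 1 (α = 9): (9−7)(9−2)(9−3)(9−4) = 2·7·6·5 = 420 ≡ 2, so v_1 = 2^{−1} = 6 (mod 11).
  i = 2 (α = 7): (7−9)(7−2)(7−3)(7−4) = (−2)·5·4·3 = −120 ≡ 1, so v_2 = 1^{−1} = 1 (mod 11).
  i = 3 (α = 2): (2−9)(2−7)(2−3)(2−4) = (−7)·(−5)·(−1)·(−2) = 70 ≡ 4, so v_3 = 4^{−1} = 3 (mod 11).
  i = 4 (α = 3): (3−9)(3−7)(3−2)(3−4) = (−6)·(−4)·1·(−1) = −24 ≡ 9, so v_4 = 9^{−1} = 5 (mod 11).
  i = 5 (α = 4): (4−9)(4−7)(4−2)(4−3) = (−5)·(−3)·2·1 = 30 ≡ 8, so v_5 = 8^{−1} = 7 (mod 11).
  v = [6, 1, 3, 5, 7].
Step 2: syndromes of r = [10, 0, 8, 2, 8] (all sums mod 11).
  S_0 = Σ v_i r_i = 6·10 + 1·0 + 3·8 + 5·2 + 7·8 = 150 ≡ 7.
  S_1 = Σ v_i α_i r_i = 6·9·10 + 1·7·0 + 3·2·8 + 5·3·2 + 7·4·8 = 842 ≡ 6.
  α_i^2 mod 11 = [4, 5, 4, 9, 5].
  S_2 = Σ v_i α_i^2 r_i = 6·4·10 + 1·5·0 + 3·4·8 + 5·9·2 + 7·5·8 = 706 ≡ 2.
  S = (7, 6, 2) ≠ 0, so r is not a codeword (an error is present).
Step 3: locate the error. For a single error e at position i, S_ℓ = v_i·e·α_i^ℓ, so α_err = S_1/S_0.
  S_0^{−1} = 7^{−1} = 8 (mod 11), so α_err = 6·8 = 48 ≡ 4 = α_5. Error position i = 5.
  Consistency check: S_2/S_1 = 2·2 = 4 ≡ 4 = α_err ✓ (single-error assumption holds).
Step 4: error magnitude e = S_0/v_5 = S_0·∏_{j≠5}(α_5 − α_j) = 7·8 = 56 ≡ 1 (mod 11).
Step 5: correct position 5: c_5 = r_5 − e = 8 − 1 ≡ 7 (mod 11). Hence c = [10, 0, 8, 2, 7].
  Check: interpolating c through the α_i gives m(x) = 9 + 5·x (degree < 2) with m(α_i) = c_i for every i, so c is indeed a codeword.


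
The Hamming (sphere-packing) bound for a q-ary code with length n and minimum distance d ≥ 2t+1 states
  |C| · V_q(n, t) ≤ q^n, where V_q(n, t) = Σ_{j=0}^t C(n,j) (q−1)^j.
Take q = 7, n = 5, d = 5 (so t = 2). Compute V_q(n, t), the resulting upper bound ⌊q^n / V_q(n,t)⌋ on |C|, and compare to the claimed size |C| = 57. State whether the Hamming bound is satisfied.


V_q(n, t) = 391, q^n = 16807, Hamming bound = 42, |C| = 57 > bound (violated).

Step 1: Compute V_q(n, t) = Σ_{j=0}^2 C(n, j) (q−1)^j.
  j = 0: C(5,0)·(6)^0 = 1·1 = 1.
  j = 1: C(5,1)·(6)^1 = 5·6 = 30.
  j = 2: C(5,2)·(6)^2 = 10·36 = 360.
  V_q(n, t) = 1 + 30 + 360 = 391.
Step 2: q^n = 7^5 = 16807.
Step 3: Hamming bound ⌊q^n / V_q(n,t)⌋ = ⌊16807/391⌋ = 42.
Step 4: Compare |C| = 57 to 42: violated.
The claimed |C| lies above the Hamming bound, so no 7-ary code of length 5 with d ≥ 5 can have 57 codewords.


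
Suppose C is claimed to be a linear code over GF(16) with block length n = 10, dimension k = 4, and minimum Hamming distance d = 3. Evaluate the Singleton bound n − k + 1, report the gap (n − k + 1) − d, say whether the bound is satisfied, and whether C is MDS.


Singleton RHS = n − k + 1 = 7, slack = 4, bound satisfied, not MDS.

Singleton bound: d ≤ n − k + 1.
Here n = 10, k = 4, so n − k + 1 = 7.
Given d = 3, check d ≤ 7: YES.
Slack = (n − k + 1) − d = 4.
The code is NOT MDS (slack = 4 > 0).
Description: the claimed parameters are [10, 4, 3]_16; such a code would be non-MDS.


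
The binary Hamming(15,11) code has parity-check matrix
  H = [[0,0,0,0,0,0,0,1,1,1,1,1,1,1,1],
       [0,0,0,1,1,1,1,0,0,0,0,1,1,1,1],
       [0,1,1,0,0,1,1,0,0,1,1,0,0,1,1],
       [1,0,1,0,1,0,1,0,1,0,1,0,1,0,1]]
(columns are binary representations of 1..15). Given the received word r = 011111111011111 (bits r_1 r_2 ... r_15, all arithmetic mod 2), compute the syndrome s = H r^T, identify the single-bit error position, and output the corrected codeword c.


s = (1, 0, 1, 1)^T, error position = 11, corrected codeword c = 011111111001111

Compute s = H r^T mod 2 one row at a time:
  s_1 = 1 + 1 + 0 + 1 + 1 + 1 + 1 + 1 = 7 ≡ 1 (mod 2).
  s_2 = 1 + 1 + 1 + 1 + 1 + 1 + 1 + 1 = 8 ≡ 0 (mod 2).
  s_3 = 1 + 1 + 1 + 1 + 0 + 1 + 1 + 1 = 7 ≡ 1 (mod 2).
  s_4 = 0 + 1 + 1 + 1 + 1 + 1 + 1 + 1 = 7 ≡ 1 (mod 2).
s = (1, 0, 1, 1)^T — this equals column 11 of H (binary 1011), so error is at position 11.
Correct: flip bit 11 of r = 011111111011111 to get c = 011111111001111.


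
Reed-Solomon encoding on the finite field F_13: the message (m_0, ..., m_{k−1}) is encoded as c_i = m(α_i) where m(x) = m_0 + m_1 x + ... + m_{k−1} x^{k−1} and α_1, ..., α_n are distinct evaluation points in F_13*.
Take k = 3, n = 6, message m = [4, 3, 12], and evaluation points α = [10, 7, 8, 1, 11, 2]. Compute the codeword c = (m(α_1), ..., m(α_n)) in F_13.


c = [12, 2, 3, 6, 7, 6]

Message polynomial: m(x) = 4 + 3·x + 12·x^2 (mod 13).
For each evaluation point α_i, compute m(α_i) mod 13:
  α_1 = 10: Horner steps 12 → 6 → 12, so m(10) = 12.
  α_2 = 7: Horner steps 12 → 9 → 2, so m(7) = 2.
  α_3 = 8: Horner steps 12 → 8 → 3, so m(8) = 3.
  α_4 = 1: Horner steps 12 → 2 → 6, so m(1) = 6.
  α_5 = 11: Horner steps 12 → 5 → 7, so m(11) = 7.
  α_6 = 2: Horner steps 12 → 1 → 6, so m(2) = 6.
Codeword c = [12, 2, 3, 6, 7, 6] ∈ F_13^6.


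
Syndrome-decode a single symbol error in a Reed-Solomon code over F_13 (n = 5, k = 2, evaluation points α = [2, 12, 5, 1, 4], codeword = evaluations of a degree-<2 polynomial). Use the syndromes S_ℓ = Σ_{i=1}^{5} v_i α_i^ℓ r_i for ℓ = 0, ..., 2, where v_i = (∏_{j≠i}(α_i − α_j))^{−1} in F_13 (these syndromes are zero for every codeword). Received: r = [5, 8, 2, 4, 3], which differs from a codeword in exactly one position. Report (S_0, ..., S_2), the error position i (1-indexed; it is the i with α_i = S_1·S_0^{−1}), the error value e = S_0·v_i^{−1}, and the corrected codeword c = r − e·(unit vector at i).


S = (12, 12, 12), error at position 4, error magnitude e = 11, c = [5, 8, 2, 6, 3].

Step 1: column multipliers v_i = (∏_{j≠i}(α_i − α_j))^{−1} mod 13.
  i = 1 (α = 2): (2−12)(2−5)(2−1)(2−4) = (−10)·(−3)·1·(−2) = −60 ≡ 5, so v_1 = 5^{−1} = 8 (mod 13).
  i = 2 (α = 12): (12−2)(12−5)(12−1)(12−4) = 10·7·11·8 = 6160 ≡ 11, so v_2 = 11^{−1} = 6 (mod 13).
  i = 3 (α = 5): (5−2)(5−12)(5−1)(5−4) = 3·(−7)·4·1 = −84 ≡ 7, so v_3 = 7^{−1} = 2 (mod 13).
  i = 4 (α = 1): (1−2)(1−12)(1−5)(1−4) = (−1)·(−11)·(−4)·(−3) = 132 ≡ 2, so v_4 = 2^{−1} = 7 (mod 13).
  i = 5 (α = 4): (4−2)(4−12)(4−5)(4−1) = 2·(−8)·(−1)·3 = 48 ≡ 9, so v_5 = 9^{−1} = 3 (mod 13).
  v = [8, 6, 2, 7, 3].
Step 2: syndromes of r = [5, 8, 2, 4, 3] (all sums mod 13).
  S_0 = Σ v_i r_i = 8·5 + 6·8 + 2·2 + 7·4 + 3·3 = 129 ≡ 12.
  S_1 = Σ v_i α_i r_i = 8·2·5 + 6·12·8 + 2·5·2 + 7·1·4 + 3·4·3 = 740 ≡ 12.
  α_i^2 mod 13 = [4, 1, 12, 1, 3].
  S_2 = Σ v_i α_i^2 r_i = 8·4·5 + 6·1·8 + 2·12·2 + 7·1·4 + 3·3·3 = 311 ≡ 12.
  S = (12, 12, 12) ≠ 0, so r is not a codeword (an error is present).
Step 3: locate the error. For a single error e at position i, S_ℓ = v_i·e·α_i^ℓ, so α_err = S_1/S_0.
  S_0^{−1} = 12^{−1} = 12 (mod 13), so α_err = 12·12 = 144 ≡ 1 = α_4. Error position i = 4.
  Consistency check: S_2/S_1 = 12·12 = 144 ≡ 1 = α_err ✓ (single-error assumption holds).
Step 4: error magnitude e = S_0/v_4 = S_0·∏_{j≠4}(α_4 − α_j) = 12·2 = 24 ≡ 11 (mod 13).
Step 5: correct position 4: c_4 = r_4 − e = 4 − 11 ≡ 6 (mod 13). Hence c = [5, 8, 2, 6, 3].
  Check: interpolating c through the α_i gives m(x) = 7 + 12·x (degree < 2) with m(α_i) = c_i for every i, so c is indeed a codeword.


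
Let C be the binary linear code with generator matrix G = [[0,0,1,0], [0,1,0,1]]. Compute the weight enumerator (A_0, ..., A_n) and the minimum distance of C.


Weight distribution: A_0 = 1, A_1 = 1, A_2 = 1, A_3 = 1. Minimum distance d = 1.

Enumerate all 2^2 = 4 messages m ∈ F_2^2.
For each, compute codeword c = mG in F_2^4, then tally its weight.
  m = 00 → c = 0000, weight = 0.
  m = 10 → c = 0010, weight = 1.
  m = 01 → c = 0101, weight = 2.
  m = 11 → c = 0111, weight = 3.
Tally weights:
  weight 0: 1 codewords.
  weight 1: 1 codewords.
  weight 2: 1 codewords.
  weight 3: 1 codewords.
Minimum distance d = smallest w > 0 with A_w > 0 = 1.
Sanity: Σ A_w = 4 = 2^2 = 4 ✓.
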